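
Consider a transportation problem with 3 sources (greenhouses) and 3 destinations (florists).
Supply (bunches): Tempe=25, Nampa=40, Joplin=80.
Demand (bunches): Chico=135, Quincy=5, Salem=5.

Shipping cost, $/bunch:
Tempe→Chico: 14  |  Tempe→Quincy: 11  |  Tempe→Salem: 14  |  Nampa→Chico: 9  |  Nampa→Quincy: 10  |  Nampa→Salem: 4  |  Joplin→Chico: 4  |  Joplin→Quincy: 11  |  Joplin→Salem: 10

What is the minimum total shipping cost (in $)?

One minimum-cost allocation:
  Tempe–Chico: 20 bunches
  Tempe–Quincy: 5 bunches
  Nampa–Chico: 35 bunches
  Nampa–Salem: 5 bunches
  Joplin–Chico: 80 bunches
Total cost = $990.

990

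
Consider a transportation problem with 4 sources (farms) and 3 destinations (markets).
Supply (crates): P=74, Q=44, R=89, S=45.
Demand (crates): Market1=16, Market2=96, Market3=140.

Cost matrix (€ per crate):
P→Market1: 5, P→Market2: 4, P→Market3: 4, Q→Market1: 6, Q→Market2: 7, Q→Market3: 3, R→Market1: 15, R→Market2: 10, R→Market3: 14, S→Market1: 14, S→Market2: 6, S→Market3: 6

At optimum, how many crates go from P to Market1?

Solving gives:
  P→Market1: 16 × €5 = €80
  P→Market2: 7 × €4 = €28
  P→Market3: 51 × €4 = €204
  Q→Market3: 44 × €3 = €132
  R→Market2: 89 × €10 = €890
  S→Market3: 45 × €6 = €270
Total cost = €1604.
So P→Market1 carries 16 crates.

16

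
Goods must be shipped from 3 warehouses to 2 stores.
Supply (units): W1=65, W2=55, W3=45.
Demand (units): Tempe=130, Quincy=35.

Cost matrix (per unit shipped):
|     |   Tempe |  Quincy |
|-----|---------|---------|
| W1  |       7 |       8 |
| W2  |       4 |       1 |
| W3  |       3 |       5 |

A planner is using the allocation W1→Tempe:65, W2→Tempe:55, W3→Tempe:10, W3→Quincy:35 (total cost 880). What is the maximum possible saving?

Current plan cost = 65·7 + 55·4 + 10·3 + 35·5 = 880.
Optimal plan:
  W1 to Tempe: 65 × 7 = 455
  W2 to Tempe: 20 × 4 = 80
  W2 to Quincy: 35 × 1 = 35
  W3 to Tempe: 45 × 3 = 135
Optimal cost = 705.
Saving = 880 − 705 = 175.

175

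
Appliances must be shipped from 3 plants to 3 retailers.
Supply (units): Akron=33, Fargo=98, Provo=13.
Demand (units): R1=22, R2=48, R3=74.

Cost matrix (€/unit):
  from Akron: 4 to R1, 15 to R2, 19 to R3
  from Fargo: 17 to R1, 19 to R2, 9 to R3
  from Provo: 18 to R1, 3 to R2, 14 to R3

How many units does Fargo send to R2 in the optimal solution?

Optimal shipments:
  Akron->R1: 22 × €4 = €88
  Akron->R2: 11 × €15 = €165
  Fargo->R2: 24 × €19 = €456
  Fargo->R3: 74 × €9 = €666
  Provo->R2: 13 × €3 = €39
Total cost = €1414.
So Fargo→R2 carries 24 units.

24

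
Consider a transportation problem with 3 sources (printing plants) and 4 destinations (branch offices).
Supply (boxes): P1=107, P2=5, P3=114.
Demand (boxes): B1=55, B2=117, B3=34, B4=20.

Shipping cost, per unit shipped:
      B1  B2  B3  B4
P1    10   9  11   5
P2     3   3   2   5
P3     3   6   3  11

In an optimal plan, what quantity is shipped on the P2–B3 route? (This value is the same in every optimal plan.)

0

Solving gives:
  P1→B2: 87 × 9 = 783
  P1→B4: 20 × 5 = 100
  P2→B2: 5 × 3 = 15
  P3→B1: 55 × 3 = 165
  P3→B2: 25 × 6 = 150
  P3→B3: 34 × 3 = 102
Total cost = 1315.
The route P2→B3 is not used.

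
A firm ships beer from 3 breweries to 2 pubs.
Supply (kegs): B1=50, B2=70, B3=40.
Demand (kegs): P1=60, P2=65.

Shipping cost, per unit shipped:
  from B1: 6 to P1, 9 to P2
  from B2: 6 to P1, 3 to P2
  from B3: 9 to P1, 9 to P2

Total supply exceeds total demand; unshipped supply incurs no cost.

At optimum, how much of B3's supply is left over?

Minimum-cost shipments:
  B1->P1: 50 × 6 = 300
  B2->P1: 5 × 6 = 30
  B2->P2: 65 × 3 = 195
  B3->P1: 5 × 9 = 45
Total cost = 570.
B3 ships 5 of its 40, leaving 35.

35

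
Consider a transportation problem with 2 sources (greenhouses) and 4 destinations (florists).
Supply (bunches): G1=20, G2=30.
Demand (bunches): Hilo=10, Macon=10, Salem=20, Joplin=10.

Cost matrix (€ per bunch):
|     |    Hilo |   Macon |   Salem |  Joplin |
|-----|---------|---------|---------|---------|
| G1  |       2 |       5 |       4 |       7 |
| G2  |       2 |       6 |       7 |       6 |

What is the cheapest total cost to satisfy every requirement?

One minimum-cost allocation:
  G1→Salem: 20 × €4 = €80
  G2→Hilo: 10 × €2 = €20
  G2→Macon: 10 × €6 = €60
  G2→Joplin: 10 × €6 = €60
Total = 80 + 20 + 60 + 60 = €220.

220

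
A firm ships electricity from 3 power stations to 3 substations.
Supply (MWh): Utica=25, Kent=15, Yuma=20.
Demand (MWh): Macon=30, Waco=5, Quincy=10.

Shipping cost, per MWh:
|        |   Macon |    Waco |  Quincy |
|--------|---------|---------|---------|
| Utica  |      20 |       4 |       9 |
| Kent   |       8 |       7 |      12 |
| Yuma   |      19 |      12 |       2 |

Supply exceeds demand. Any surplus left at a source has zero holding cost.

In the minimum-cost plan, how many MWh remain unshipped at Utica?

Minimum-cost shipments:
  Utica to Macon: 5 × 20 = 100
  Utica to Waco: 5 × 4 = 20
  Kent to Macon: 15 × 8 = 120
  Yuma to Macon: 10 × 19 = 190
  Yuma to Quincy: 10 × 2 = 20
Total cost = 450.
Utica ships 10 of its 25, leaving 15.

15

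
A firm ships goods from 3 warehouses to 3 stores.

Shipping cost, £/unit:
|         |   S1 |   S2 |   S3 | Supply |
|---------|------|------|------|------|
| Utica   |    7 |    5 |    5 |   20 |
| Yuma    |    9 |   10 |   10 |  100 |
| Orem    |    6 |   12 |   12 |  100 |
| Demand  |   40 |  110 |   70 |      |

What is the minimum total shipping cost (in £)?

One minimum-cost allocation:
  Utica to S3: 20 × £5 = £100
  Yuma to S2: 50 × £10 = £500
  Yuma to S3: 50 × £10 = £500
  Orem to S1: 40 × £6 = £240
  Orem to S2: 60 × £12 = £720
Total = 100 + 500 + 500 + 240 + 720 = £2060.

2060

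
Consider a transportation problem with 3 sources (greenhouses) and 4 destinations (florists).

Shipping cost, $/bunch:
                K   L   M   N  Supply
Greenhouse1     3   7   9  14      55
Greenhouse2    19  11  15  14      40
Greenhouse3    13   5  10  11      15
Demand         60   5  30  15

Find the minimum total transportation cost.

890

Optimal allocation:
  Greenhouse1 to K: 55 × $3 = $165
  Greenhouse2 to M: 25 × $15 = $375
  Greenhouse2 to N: 15 × $14 = $210
  Greenhouse3 to K: 5 × $13 = $65
  Greenhouse3 to L: 5 × $5 = $25
  Greenhouse3 to M: 5 × $10 = $50
Total = 165 + 375 + 210 + 65 + 25 + 50 = $890.
(Supply check: Greenhouse1 ships 55; Greenhouse2 ships 40; Greenhouse3 ships 15.)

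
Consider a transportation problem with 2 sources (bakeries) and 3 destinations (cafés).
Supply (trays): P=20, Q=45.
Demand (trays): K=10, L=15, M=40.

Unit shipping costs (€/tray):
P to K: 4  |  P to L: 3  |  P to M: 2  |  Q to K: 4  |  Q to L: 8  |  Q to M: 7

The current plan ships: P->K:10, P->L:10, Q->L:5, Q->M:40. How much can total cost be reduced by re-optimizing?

Current plan cost = 10·4 + 10·3 + 5·8 + 40·7 = €390.
Optimal plan:
  P->L: 15 × €3 = €45
  P->M: 5 × €2 = €10
  Q->K: 10 × €4 = €40
  Q->M: 35 × €7 = €245
Optimal cost = €340.
Saving = 390 − 340 = €50.

50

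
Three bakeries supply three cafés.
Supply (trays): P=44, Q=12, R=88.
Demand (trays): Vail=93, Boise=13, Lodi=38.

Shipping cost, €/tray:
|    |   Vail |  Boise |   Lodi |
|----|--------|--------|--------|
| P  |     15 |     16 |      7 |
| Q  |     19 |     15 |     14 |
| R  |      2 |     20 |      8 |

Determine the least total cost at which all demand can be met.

One minimum-cost allocation:
  P->Vail: 5 trays
  P->Boise: 1 trays
  P->Lodi: 38 trays
  Q->Boise: 12 trays
  R->Vail: 88 trays
Total cost = €713.

713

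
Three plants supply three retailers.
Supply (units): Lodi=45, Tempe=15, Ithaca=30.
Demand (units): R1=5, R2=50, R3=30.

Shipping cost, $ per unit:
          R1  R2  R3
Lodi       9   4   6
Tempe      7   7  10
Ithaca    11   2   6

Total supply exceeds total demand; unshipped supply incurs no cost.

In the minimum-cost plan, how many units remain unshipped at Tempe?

5

Minimum-cost shipments:
  Lodi->R2: 15 × $4 = $60
  Lodi->R3: 30 × $6 = $180
  Tempe->R1: 5 × $7 = $35
  Tempe->R2: 5 × $7 = $35
  Ithaca->R2: 30 × $2 = $60
Total cost = $370.
Tempe ships 10 of its 15, leaving 5.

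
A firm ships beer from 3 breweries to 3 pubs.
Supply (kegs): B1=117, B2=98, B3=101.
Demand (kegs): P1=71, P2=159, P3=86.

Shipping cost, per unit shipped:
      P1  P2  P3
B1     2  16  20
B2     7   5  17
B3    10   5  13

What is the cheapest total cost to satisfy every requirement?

2377

Optimal allocation:
  B1→P1: 71 × 2 = 142
  B1→P3: 46 × 20 = 920
  B2→P2: 98 × 5 = 490
  B3→P2: 61 × 5 = 305
  B3→P3: 40 × 13 = 520
Total = 142 + 920 + 490 + 305 + 520 = 2377.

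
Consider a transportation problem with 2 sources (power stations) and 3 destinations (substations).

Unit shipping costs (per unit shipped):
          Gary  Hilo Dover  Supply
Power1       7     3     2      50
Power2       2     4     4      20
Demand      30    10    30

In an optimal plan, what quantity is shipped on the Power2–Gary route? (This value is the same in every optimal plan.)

Solving gives:
  Power1->Gary: 10 MWh
  Power1->Hilo: 10 MWh
  Power1->Dover: 30 MWh
  Power2->Gary: 20 MWh
Total cost = 200.
So Power2→Gary carries 20 MWh.

20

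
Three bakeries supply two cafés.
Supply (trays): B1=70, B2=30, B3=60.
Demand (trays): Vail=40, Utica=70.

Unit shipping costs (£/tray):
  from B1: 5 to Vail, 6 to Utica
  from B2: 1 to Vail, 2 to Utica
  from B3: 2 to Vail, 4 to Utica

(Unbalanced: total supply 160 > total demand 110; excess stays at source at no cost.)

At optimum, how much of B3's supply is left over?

0

An optimal plan:
  B1->Utica: 20 × £6 = £120
  B2->Utica: 30 × £2 = £60
  B3->Vail: 40 × £2 = £80
  B3->Utica: 20 × £4 = £80
Total cost = £340.
B3 ships 60 of its 60, leaving 0.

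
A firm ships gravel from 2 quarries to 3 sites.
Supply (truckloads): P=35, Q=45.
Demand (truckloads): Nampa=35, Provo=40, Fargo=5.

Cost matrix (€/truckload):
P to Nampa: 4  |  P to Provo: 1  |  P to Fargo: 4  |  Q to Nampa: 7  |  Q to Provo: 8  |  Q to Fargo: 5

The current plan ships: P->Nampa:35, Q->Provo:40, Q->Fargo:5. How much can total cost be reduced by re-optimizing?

140

Current plan cost = 35·4 + 40·8 + 5·5 = €485.
Optimal plan:
  P->Provo: 35 × €1 = €35
  Q->Nampa: 35 × €7 = €245
  Q->Provo: 5 × €8 = €40
  Q->Fargo: 5 × €5 = €25
Optimal cost = €345.
Saving = 485 − 345 = €140.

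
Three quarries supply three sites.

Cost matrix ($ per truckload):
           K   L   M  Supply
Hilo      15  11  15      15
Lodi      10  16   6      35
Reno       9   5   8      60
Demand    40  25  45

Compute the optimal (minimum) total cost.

865

One minimum-cost allocation:
  Hilo to L: 15 × $11 = $165
  Lodi to M: 35 × $6 = $210
  Reno to K: 40 × $9 = $360
  Reno to L: 10 × $5 = $50
  Reno to M: 10 × $8 = $80
Total = 165 + 210 + 360 + 50 + 80 = $865.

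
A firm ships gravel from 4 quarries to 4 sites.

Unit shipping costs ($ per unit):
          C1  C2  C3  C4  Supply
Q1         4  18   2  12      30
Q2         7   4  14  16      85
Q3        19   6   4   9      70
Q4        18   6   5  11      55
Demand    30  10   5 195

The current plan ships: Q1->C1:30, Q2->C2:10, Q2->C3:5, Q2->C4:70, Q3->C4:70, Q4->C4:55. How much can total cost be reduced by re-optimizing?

70

Current plan cost = 30·4 + 10·4 + 5·14 + 70·16 + 70·9 + 55·11 = $2585.
Optimal plan:
  Q1–C3: 5 × $2 = $10
  Q1–C4: 25 × $12 = $300
  Q2–C1: 30 × $7 = $210
  Q2–C2: 10 × $4 = $40
  Q2–C4: 45 × $16 = $720
  Q3–C4: 70 × $9 = $630
  Q4–C4: 55 × $11 = $605
Optimal cost = $2515.
Saving = 2585 − 2515 = $70.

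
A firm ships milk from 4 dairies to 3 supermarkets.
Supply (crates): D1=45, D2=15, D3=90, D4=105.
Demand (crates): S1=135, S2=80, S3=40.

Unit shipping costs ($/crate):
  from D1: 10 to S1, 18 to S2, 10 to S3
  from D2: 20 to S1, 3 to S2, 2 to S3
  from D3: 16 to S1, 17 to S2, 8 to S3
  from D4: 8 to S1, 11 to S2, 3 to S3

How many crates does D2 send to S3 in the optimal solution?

Optimal shipments:
  D1->S1: 45 × $10 = $450
  D2->S2: 15 × $3 = $45
  D3->S2: 50 × $17 = $850
  D3->S3: 40 × $8 = $320
  D4->S1: 90 × $8 = $720
  D4->S2: 15 × $11 = $165
Total cost = $2550.
The route D2→S3 is not used.

0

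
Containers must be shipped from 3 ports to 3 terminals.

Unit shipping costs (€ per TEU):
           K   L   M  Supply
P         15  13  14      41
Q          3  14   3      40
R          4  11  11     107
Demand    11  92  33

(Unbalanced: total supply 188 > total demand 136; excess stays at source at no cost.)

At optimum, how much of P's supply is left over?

Minimum-cost shipments:
  Q–K: 7 × €3 = €21
  Q–M: 33 × €3 = €99
  R–K: 4 × €4 = €16
  R–L: 92 × €11 = €1012
Total cost = €1148.
P ships 0 of its 41, leaving 41.

41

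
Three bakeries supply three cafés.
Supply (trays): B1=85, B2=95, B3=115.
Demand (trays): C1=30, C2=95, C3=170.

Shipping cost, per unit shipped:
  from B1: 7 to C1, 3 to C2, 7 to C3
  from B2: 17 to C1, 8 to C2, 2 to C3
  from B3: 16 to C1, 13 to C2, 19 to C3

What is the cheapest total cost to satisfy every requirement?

2330

One minimum-cost allocation:
  B1->C2: 10 trays
  B1->C3: 75 trays
  B2->C3: 95 trays
  B3->C1: 30 trays
  B3->C2: 85 trays
Total cost = 2330.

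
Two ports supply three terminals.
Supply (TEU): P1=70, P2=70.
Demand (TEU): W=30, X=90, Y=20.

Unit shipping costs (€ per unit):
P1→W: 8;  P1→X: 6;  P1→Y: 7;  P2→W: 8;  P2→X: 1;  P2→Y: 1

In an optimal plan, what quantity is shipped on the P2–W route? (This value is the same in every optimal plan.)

Solving gives:
  P1→W: 30 × €8 = €240
  P1→X: 40 × €6 = €240
  P2→X: 50 × €1 = €50
  P2→Y: 20 × €1 = €20
Total cost = €550.
The route P2→W is not used.

0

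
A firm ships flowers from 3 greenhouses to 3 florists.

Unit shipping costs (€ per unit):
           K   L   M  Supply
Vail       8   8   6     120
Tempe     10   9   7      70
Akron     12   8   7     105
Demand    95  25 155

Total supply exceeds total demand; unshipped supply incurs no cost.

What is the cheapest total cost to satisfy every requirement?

Optimal allocation:
  Vail->K: 95 × €8 = €760
  Vail->M: 25 × €6 = €150
  Tempe->M: 70 × €7 = €490
  Akron->L: 25 × €8 = €200
  Akron->M: 60 × €7 = €420
Total = 760 + 150 + 490 + 200 + 420 = €2020.

2020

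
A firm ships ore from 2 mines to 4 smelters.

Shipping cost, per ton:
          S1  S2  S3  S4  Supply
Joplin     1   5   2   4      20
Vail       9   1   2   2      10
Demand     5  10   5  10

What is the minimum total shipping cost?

65

An optimal shipping plan:
  Joplin->S1: 5 × 1 = 5
  Joplin->S3: 5 × 2 = 10
  Joplin->S4: 10 × 4 = 40
  Vail->S2: 10 × 1 = 10
Total = 5 + 10 + 40 + 10 = 65.
(Supply check: Joplin ships 20; Vail ships 10.)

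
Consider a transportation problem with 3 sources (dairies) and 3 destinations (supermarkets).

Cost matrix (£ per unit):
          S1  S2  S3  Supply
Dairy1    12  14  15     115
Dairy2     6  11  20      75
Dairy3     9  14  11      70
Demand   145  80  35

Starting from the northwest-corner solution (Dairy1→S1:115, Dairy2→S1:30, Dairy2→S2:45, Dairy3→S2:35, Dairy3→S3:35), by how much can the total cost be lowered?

240

Current plan cost = 115·12 + 30·6 + 45·11 + 35·14 + 35·11 = £2930.
Optimal plan:
  Dairy1–S1: 35 × £12 = £420
  Dairy1–S2: 80 × £14 = £1120
  Dairy2–S1: 75 × £6 = £450
  Dairy3–S1: 35 × £9 = £315
  Dairy3–S3: 35 × £11 = £385
Optimal cost = £2690.
Saving = 2930 − 2690 = £240.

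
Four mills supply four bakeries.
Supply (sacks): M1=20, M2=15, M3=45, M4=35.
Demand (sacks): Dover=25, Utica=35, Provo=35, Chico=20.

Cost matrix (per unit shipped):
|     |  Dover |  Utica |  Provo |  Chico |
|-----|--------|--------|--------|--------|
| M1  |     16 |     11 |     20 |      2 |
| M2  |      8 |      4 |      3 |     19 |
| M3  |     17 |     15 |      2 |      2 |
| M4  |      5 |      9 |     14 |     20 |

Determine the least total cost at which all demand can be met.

495

An optimal shipping plan:
  M1–Utica: 10 × 11 = 110
  M1–Chico: 10 × 2 = 20
  M2–Utica: 15 × 4 = 60
  M3–Provo: 35 × 2 = 70
  M3–Chico: 10 × 2 = 20
  M4–Dover: 25 × 5 = 125
  M4–Utica: 10 × 9 = 90
Total = 110 + 20 + 60 + 70 + 20 + 125 + 90 = 495.
(Supply check: M1 ships 20; M2 ships 15; M3 ships 45; M4 ships 35.)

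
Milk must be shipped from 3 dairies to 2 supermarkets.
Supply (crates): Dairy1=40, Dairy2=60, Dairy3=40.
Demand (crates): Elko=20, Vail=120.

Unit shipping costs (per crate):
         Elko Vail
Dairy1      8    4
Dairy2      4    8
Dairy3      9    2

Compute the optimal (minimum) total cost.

640

Optimal allocation:
  Dairy1→Vail: 40 × 4 = 160
  Dairy2→Elko: 20 × 4 = 80
  Dairy2→Vail: 40 × 8 = 320
  Dairy3→Vail: 40 × 2 = 80
Total = 160 + 80 + 320 + 80 = 640.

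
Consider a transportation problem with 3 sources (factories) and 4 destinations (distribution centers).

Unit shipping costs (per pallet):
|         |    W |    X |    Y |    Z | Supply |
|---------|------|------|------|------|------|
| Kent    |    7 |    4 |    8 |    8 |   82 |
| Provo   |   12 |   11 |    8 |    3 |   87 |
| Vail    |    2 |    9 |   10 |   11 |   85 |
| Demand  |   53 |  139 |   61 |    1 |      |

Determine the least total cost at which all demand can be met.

1488

One minimum-cost allocation:
  Kent to X: 82 pallets
  Provo to X: 25 pallets
  Provo to Y: 61 pallets
  Provo to Z: 1 pallets
  Vail to W: 53 pallets
  Vail to X: 32 pallets
Total cost = 1488.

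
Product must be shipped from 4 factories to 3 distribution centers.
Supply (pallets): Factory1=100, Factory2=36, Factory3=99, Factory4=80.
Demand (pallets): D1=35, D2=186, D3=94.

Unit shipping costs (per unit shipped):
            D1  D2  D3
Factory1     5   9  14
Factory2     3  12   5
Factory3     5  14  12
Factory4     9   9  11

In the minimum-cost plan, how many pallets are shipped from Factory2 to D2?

Optimal shipments:
  Factory1→D2: 100 × 9 = 900
  Factory2→D3: 36 × 5 = 180
  Factory3→D1: 35 × 5 = 175
  Factory3→D2: 6 × 14 = 84
  Factory3→D3: 58 × 12 = 696
  Factory4→D2: 80 × 9 = 720
Total cost = 2755.
The route Factory2→D2 is not used.

0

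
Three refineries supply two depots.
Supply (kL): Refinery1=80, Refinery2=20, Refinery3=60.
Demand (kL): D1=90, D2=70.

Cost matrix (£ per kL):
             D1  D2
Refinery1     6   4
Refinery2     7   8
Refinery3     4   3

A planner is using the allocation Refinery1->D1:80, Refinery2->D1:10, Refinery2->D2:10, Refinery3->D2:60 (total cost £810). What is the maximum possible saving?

90

Current plan cost = 80·6 + 10·7 + 10·8 + 60·3 = £810.
Optimal plan:
  Refinery1–D1: 10 kL
  Refinery1–D2: 70 kL
  Refinery2–D1: 20 kL
  Refinery3–D1: 60 kL
Optimal cost = £720.
Saving = 810 − 720 = £90.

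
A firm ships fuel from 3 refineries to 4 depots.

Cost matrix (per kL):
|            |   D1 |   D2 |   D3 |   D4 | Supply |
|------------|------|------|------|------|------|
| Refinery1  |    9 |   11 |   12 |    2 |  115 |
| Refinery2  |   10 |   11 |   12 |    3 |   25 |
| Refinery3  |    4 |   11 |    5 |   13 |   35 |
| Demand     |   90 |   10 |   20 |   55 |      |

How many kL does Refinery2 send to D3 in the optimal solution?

0

Solving gives:
  Refinery1 to D1: 60 × 9 = 540
  Refinery1 to D4: 55 × 2 = 110
  Refinery2 to D1: 15 × 10 = 150
  Refinery2 to D2: 10 × 11 = 110
  Refinery3 to D1: 15 × 4 = 60
  Refinery3 to D3: 20 × 5 = 100
Total cost = 1070.
The route Refinery2→D3 is not used.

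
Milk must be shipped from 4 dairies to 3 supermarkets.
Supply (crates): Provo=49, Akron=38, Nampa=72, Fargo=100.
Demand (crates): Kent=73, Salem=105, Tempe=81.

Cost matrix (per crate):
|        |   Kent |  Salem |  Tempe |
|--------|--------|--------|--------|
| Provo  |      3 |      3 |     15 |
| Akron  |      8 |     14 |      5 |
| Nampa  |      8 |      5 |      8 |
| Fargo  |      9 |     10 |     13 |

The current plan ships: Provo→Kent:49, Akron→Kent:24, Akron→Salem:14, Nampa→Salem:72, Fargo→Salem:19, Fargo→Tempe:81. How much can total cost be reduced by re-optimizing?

Current plan cost = 49·3 + 24·8 + 14·14 + 72·5 + 19·10 + 81·13 = 2138.
Optimal plan:
  Provo->Salem: 49 × 3 = 147
  Akron->Tempe: 38 × 5 = 190
  Nampa->Salem: 29 × 5 = 145
  Nampa->Tempe: 43 × 8 = 344
  Fargo->Kent: 73 × 9 = 657
  Fargo->Salem: 27 × 10 = 270
Optimal cost = 1753.
Saving = 2138 − 1753 = 385.

385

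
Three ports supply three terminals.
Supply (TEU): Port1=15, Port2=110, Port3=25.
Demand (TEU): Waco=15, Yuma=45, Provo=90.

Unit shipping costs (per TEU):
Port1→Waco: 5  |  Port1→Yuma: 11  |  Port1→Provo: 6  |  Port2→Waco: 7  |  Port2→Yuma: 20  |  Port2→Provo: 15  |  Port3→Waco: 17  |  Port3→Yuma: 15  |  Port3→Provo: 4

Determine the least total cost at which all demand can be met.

1945

An optimal shipping plan:
  Port1–Yuma: 15 × 11 = 165
  Port2–Waco: 15 × 7 = 105
  Port2–Yuma: 30 × 20 = 600
  Port2–Provo: 65 × 15 = 975
  Port3–Provo: 25 × 4 = 100
Total = 165 + 105 + 600 + 975 + 100 = 1945.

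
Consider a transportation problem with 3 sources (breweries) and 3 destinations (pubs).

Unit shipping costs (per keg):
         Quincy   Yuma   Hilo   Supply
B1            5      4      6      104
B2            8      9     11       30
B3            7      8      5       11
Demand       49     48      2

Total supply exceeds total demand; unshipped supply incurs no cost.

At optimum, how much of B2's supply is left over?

30

Minimum-cost shipments:
  B1->Quincy: 49 × 5 = 245
  B1->Yuma: 48 × 4 = 192
  B3->Hilo: 2 × 5 = 10
Total cost = 447.
B2 ships 0 of its 30, leaving 30.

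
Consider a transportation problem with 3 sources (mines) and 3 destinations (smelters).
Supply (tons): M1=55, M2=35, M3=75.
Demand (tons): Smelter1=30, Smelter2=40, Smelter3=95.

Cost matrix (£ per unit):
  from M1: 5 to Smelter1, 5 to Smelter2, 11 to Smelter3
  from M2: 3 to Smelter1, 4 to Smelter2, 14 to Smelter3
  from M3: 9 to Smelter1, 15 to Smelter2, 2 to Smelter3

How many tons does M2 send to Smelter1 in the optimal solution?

Optimal shipments:
  M1–Smelter2: 35 × £5 = £175
  M1–Smelter3: 20 × £11 = £220
  M2–Smelter1: 30 × £3 = £90
  M2–Smelter2: 5 × £4 = £20
  M3–Smelter3: 75 × £2 = £150
Total cost = £655.
So M2→Smelter1 carries 30 tons.

30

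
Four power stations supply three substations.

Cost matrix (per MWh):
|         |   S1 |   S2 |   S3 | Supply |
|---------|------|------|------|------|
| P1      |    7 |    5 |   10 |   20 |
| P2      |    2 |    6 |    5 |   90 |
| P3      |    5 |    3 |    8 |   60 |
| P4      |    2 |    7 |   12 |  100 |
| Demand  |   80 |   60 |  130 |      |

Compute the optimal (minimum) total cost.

1230

An optimal shipping plan:
  P1->S2: 20 MWh
  P2->S3: 90 MWh
  P3->S2: 20 MWh
  P3->S3: 40 MWh
  P4->S1: 80 MWh
  P4->S2: 20 MWh
Total cost = 1230.
(Supply check: P1 ships 20; P2 ships 90; P3 ships 60; P4 ships 100.)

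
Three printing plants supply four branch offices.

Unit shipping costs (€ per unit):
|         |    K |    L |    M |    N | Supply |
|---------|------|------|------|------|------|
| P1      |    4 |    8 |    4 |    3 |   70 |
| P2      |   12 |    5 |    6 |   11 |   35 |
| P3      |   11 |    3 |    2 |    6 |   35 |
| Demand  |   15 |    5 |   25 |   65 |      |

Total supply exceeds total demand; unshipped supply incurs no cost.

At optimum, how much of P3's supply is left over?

0

An optimal plan:
  P1 to K: 15 × €4 = €60
  P1 to N: 55 × €3 = €165
  P2 to L: 5 × €5 = €25
  P3 to M: 25 × €2 = €50
  P3 to N: 10 × €6 = €60
Total cost = €360.
P3 ships 35 of its 35, leaving 0.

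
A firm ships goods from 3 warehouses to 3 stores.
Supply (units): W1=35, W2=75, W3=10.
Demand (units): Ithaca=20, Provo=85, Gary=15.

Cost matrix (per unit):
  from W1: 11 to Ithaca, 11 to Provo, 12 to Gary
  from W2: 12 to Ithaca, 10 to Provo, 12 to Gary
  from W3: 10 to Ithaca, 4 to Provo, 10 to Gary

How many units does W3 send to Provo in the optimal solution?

Solving gives:
  W1→Ithaca: 20 × 11 = 220
  W1→Gary: 15 × 12 = 180
  W2→Provo: 75 × 10 = 750
  W3→Provo: 10 × 4 = 40
Total cost = 1190.
So W3→Provo carries 10 units.

10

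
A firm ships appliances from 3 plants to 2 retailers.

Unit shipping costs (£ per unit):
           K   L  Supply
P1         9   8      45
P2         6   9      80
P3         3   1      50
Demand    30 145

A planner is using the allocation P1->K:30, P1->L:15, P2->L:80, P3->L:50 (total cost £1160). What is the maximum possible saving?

120

Current plan cost = 30·9 + 15·8 + 80·9 + 50·1 = £1160.
Optimal plan:
  P1->L: 45 × £8 = £360
  P2->K: 30 × £6 = £180
  P2->L: 50 × £9 = £450
  P3->L: 50 × £1 = £50
Optimal cost = £1040.
Saving = 1160 − 1040 = £120.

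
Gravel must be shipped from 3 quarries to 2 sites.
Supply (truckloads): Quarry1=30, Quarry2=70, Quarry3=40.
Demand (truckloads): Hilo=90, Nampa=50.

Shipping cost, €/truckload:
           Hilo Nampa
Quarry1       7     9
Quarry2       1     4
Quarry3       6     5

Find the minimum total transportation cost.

One minimum-cost allocation:
  Quarry1→Hilo: 20 × €7 = €140
  Quarry1→Nampa: 10 × €9 = €90
  Quarry2→Hilo: 70 × €1 = €70
  Quarry3→Nampa: 40 × €5 = €200
Total = 140 + 90 + 70 + 200 = €500.

500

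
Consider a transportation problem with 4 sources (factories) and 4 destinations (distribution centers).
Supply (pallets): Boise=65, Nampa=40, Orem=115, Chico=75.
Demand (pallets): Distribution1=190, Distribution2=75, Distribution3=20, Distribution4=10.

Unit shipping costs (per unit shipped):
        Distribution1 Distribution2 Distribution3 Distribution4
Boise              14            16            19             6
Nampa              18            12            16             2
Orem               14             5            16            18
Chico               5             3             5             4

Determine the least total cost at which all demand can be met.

2740

One minimum-cost allocation:
  Boise->Distribution1: 65 × 14 = 910
  Nampa->Distribution1: 10 × 18 = 180
  Nampa->Distribution3: 20 × 16 = 320
  Nampa->Distribution4: 10 × 2 = 20
  Orem->Distribution1: 40 × 14 = 560
  Orem->Distribution2: 75 × 5 = 375
  Chico->Distribution1: 75 × 5 = 375
Total = 910 + 180 + 320 + 20 + 560 + 375 + 375 = 2740.
(Supply check: Boise ships 65; Nampa ships 40; Orem ships 115; Chico ships 75.)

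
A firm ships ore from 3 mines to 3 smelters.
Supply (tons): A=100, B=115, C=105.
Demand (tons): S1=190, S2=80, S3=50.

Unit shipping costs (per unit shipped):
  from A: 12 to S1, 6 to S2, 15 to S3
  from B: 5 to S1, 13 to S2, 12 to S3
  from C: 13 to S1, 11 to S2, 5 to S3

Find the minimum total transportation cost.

Optimal allocation:
  A→S1: 20 × 12 = 240
  A→S2: 80 × 6 = 480
  B→S1: 115 × 5 = 575
  C→S1: 55 × 13 = 715
  C→S3: 50 × 5 = 250
Total = 240 + 480 + 575 + 715 + 250 = 2260.

2260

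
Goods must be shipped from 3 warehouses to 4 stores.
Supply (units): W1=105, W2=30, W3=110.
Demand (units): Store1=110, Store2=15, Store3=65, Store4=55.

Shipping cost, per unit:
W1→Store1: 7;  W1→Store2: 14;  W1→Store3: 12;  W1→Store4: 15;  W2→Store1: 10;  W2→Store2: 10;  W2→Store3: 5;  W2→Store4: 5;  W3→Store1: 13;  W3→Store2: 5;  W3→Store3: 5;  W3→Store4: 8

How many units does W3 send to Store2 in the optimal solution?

The minimum-cost plan:
  W1–Store1: 105 units
  W2–Store1: 5 units
  W2–Store4: 25 units
  W3–Store2: 15 units
  W3–Store3: 65 units
  W3–Store4: 30 units
Total cost = 1550.
So W3→Store2 carries 15 units.

15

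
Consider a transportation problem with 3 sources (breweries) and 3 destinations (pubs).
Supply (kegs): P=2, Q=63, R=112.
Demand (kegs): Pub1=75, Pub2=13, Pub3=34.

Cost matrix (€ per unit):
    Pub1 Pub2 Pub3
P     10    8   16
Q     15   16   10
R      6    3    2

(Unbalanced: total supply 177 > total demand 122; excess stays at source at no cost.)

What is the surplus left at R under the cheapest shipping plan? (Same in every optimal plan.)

An optimal plan:
  P→Pub1: 2 × €10 = €20
  Q→Pub3: 8 × €10 = €80
  R→Pub1: 73 × €6 = €438
  R→Pub2: 13 × €3 = €39
  R→Pub3: 26 × €2 = €52
Total cost = €629.
R ships 112 of its 112, leaving 0.

0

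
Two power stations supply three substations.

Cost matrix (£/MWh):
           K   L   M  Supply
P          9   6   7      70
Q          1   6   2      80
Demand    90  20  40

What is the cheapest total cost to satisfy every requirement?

Optimal allocation:
  P→K: 10 MWh
  P→L: 20 MWh
  P→M: 40 MWh
  Q→K: 80 MWh
Total cost = £570.

570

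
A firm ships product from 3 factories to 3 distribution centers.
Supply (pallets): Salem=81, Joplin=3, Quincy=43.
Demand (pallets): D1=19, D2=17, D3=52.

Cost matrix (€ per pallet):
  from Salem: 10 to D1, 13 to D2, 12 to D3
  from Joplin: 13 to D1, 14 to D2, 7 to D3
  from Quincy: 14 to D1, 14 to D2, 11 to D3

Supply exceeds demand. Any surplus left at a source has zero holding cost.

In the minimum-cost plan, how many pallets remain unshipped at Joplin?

Minimum-cost shipments:
  Salem–D1: 19 × €10 = €190
  Salem–D2: 17 × €13 = €221
  Salem–D3: 6 × €12 = €72
  Joplin–D3: 3 × €7 = €21
  Quincy–D3: 43 × €11 = €473
Total cost = €977.
Joplin ships 3 of its 3, leaving 0.

0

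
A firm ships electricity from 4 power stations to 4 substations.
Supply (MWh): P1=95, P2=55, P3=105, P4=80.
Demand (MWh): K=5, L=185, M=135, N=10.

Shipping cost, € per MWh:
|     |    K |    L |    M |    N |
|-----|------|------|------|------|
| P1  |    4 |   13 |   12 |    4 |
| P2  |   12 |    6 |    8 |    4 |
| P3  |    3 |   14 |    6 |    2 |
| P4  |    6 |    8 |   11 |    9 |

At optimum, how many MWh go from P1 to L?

50

The minimum-cost plan:
  P1 to K: 5 × €4 = €20
  P1 to L: 50 × €13 = €650
  P1 to M: 30 × €12 = €360
  P1 to N: 10 × €4 = €40
  P2 to L: 55 × €6 = €330
  P3 to M: 105 × €6 = €630
  P4 to L: 80 × €8 = €640
Total cost = €2670.
So P1→L carries 50 MWh.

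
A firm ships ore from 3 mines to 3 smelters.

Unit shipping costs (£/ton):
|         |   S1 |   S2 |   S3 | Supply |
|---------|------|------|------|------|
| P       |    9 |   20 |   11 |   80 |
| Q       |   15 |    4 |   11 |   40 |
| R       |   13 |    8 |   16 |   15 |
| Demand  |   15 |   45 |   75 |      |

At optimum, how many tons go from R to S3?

0

Optimal shipments:
  P–S1: 5 × £9 = £45
  P–S3: 75 × £11 = £825
  Q–S2: 40 × £4 = £160
  R–S1: 10 × £13 = £130
  R–S2: 5 × £8 = £40
Total cost = £1200.
The route R→S3 is not used.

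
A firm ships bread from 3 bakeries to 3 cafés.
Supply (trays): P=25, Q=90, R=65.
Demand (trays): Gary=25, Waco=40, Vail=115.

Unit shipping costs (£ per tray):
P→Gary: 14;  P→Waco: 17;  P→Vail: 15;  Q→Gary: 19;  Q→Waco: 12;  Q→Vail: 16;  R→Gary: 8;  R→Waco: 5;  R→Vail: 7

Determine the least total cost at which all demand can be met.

One minimum-cost allocation:
  P->Gary: 25 trays
  Q->Waco: 40 trays
  Q->Vail: 50 trays
  R->Vail: 65 trays
Total cost = £2085.
(Supply check: P ships 25; Q ships 90; R ships 65.)

2085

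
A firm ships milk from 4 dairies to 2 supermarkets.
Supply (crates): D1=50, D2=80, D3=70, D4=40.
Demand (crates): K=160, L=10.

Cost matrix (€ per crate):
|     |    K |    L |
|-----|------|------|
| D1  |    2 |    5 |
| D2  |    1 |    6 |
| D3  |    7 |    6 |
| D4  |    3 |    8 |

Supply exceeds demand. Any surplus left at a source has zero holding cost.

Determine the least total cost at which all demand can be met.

An optimal shipping plan:
  D1->K: 40 × €2 = €80
  D1->L: 10 × €5 = €50
  D2->K: 80 × €1 = €80
  D4->K: 40 × €3 = €120
Total = 80 + 50 + 80 + 120 = €330.
(Supply check: D1 ships 50; D2 ships 80; D3 ships 0; D4 ships 40.)

330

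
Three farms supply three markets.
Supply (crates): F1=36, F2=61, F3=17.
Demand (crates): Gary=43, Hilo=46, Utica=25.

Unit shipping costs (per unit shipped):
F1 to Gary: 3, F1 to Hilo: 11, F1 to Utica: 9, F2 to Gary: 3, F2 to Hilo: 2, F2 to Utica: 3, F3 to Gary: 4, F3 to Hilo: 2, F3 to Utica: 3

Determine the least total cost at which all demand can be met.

296

A cheapest plan:
  F1 to Gary: 36 × 3 = 108
  F2 to Gary: 7 × 3 = 21
  F2 to Hilo: 29 × 2 = 58
  F2 to Utica: 25 × 3 = 75
  F3 to Hilo: 17 × 2 = 34
Total = 108 + 21 + 58 + 75 + 34 = 296.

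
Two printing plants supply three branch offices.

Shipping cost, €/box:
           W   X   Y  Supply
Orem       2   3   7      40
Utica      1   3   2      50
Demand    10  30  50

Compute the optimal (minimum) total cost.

210

An optimal shipping plan:
  Orem–W: 10 × €2 = €20
  Orem–X: 30 × €3 = €90
  Utica–Y: 50 × €2 = €100
Total = 20 + 90 + 100 = €210.
(Supply check: Orem ships 40; Utica ships 50.)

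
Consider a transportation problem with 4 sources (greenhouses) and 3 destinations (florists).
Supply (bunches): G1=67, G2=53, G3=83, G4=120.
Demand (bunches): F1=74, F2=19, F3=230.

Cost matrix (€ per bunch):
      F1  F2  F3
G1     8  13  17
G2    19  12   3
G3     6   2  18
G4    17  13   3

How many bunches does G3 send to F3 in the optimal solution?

0

The minimum-cost plan:
  G1->F1: 10 × €8 = €80
  G1->F3: 57 × €17 = €969
  G2->F3: 53 × €3 = €159
  G3->F1: 64 × €6 = €384
  G3->F2: 19 × €2 = €38
  G4->F3: 120 × €3 = €360
Total cost = €1990.
The route G3→F3 is not used.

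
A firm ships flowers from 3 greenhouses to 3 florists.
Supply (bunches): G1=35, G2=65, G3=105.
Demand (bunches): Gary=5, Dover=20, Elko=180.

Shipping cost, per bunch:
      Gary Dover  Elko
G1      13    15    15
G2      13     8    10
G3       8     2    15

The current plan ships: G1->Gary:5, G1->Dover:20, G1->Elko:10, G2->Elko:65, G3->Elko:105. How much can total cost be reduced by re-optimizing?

Current plan cost = 5·13 + 20·15 + 10·15 + 65·10 + 105·15 = 2740.
Optimal plan:
  G1→Elko: 35 × 15 = 525
  G2→Elko: 65 × 10 = 650
  G3→Gary: 5 × 8 = 40
  G3→Dover: 20 × 2 = 40
  G3→Elko: 80 × 15 = 1200
Optimal cost = 2455.
Saving = 2740 − 2455 = 285.

285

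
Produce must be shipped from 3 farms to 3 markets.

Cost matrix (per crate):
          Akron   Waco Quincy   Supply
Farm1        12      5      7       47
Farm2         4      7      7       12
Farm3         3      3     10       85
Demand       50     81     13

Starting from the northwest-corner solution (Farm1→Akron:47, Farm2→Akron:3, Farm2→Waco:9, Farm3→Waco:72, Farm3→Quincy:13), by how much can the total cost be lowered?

421

Current plan cost = 47·12 + 3·4 + 9·7 + 72·3 + 13·10 = 985.
Optimal plan:
  Farm1 to Waco: 34 × 5 = 170
  Farm1 to Quincy: 13 × 7 = 91
  Farm2 to Akron: 12 × 4 = 48
  Farm3 to Akron: 38 × 3 = 114
  Farm3 to Waco: 47 × 3 = 141
Optimal cost = 564.
Saving = 985 − 564 = 421.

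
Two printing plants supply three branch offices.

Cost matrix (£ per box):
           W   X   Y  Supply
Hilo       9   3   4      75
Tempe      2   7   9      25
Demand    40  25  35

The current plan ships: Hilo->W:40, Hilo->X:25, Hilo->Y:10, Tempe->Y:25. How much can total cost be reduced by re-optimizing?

300

Current plan cost = 40·9 + 25·3 + 10·4 + 25·9 = £700.
Optimal plan:
  Hilo→W: 15 × £9 = £135
  Hilo→X: 25 × £3 = £75
  Hilo→Y: 35 × £4 = £140
  Tempe→W: 25 × £2 = £50
Optimal cost = £400.
Saving = 700 − 400 = £300.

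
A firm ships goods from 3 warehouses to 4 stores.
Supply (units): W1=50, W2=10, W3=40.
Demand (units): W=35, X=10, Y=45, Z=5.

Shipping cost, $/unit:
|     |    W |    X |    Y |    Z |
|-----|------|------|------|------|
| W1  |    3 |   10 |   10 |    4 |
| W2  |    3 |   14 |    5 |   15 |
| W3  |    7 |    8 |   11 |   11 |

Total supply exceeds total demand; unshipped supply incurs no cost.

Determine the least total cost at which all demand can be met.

630

One minimum-cost allocation:
  W1–W: 35 × $3 = $105
  W1–Y: 10 × $10 = $100
  W1–Z: 5 × $4 = $20
  W2–Y: 10 × $5 = $50
  W3–X: 10 × $8 = $80
  W3–Y: 25 × $11 = $275
Total = 105 + 100 + 20 + 50 + 80 + 275 = $630.
(Supply check: W1 ships 50; W2 ships 10; W3 ships 35.)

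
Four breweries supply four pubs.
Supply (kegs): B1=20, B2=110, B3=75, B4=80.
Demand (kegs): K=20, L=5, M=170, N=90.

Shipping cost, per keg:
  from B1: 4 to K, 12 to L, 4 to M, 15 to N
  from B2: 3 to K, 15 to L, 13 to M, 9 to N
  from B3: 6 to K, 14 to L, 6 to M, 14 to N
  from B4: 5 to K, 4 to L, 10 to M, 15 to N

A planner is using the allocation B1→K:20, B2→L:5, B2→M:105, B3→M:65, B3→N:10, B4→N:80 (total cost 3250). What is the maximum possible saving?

1080

Current plan cost = 20·4 + 5·15 + 105·13 + 65·6 + 10·14 + 80·15 = 3250.
Optimal plan:
  B1→M: 20 × 4 = 80
  B2→K: 20 × 3 = 60
  B2→N: 90 × 9 = 810
  B3→M: 75 × 6 = 450
  B4→L: 5 × 4 = 20
  B4→M: 75 × 10 = 750
Optimal cost = 2170.
Saving = 3250 − 2170 = 1080.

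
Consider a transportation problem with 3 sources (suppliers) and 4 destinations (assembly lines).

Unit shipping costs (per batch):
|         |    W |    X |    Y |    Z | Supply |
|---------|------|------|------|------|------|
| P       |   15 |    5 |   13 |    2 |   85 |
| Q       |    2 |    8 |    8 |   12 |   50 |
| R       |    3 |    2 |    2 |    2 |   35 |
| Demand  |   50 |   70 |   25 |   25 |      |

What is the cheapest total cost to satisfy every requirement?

An optimal shipping plan:
  P–X: 60 × 5 = 300
  P–Z: 25 × 2 = 50
  Q–W: 50 × 2 = 100
  R–X: 10 × 2 = 20
  R–Y: 25 × 2 = 50
Total = 300 + 50 + 100 + 20 + 50 = 520.

520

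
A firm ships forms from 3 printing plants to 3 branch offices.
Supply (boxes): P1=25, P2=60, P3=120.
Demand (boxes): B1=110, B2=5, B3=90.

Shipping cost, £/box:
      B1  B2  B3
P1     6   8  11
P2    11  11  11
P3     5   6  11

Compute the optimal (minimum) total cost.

One minimum-cost allocation:
  P1 to B3: 25 × £11 = £275
  P2 to B3: 60 × £11 = £660
  P3 to B1: 110 × £5 = £550
  P3 to B2: 5 × £6 = £30
  P3 to B3: 5 × £11 = £55
Total = 275 + 660 + 550 + 30 + 55 = £1570.

1570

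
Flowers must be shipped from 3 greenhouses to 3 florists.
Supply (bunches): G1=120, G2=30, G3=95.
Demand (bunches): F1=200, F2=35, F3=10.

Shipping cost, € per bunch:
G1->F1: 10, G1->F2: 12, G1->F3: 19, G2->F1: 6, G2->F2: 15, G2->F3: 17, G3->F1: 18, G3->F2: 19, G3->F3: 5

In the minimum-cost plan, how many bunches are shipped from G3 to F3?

10

Solving gives:
  G1–F1: 120 × €10 = €1200
  G2–F1: 30 × €6 = €180
  G3–F1: 50 × €18 = €900
  G3–F2: 35 × €19 = €665
  G3–F3: 10 × €5 = €50
Total cost = €2995.
So G3→F3 carries 10 bunches.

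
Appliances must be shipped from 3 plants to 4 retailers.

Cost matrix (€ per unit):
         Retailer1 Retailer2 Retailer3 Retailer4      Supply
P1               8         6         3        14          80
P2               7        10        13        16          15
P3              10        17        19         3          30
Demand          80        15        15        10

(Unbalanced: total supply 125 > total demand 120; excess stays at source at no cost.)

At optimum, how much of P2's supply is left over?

An optimal plan:
  P1→Retailer1: 50 × €8 = €400
  P1→Retailer2: 15 × €6 = €90
  P1→Retailer3: 15 × €3 = €45
  P2→Retailer1: 15 × €7 = €105
  P3→Retailer1: 15 × €10 = €150
  P3→Retailer4: 10 × €3 = €30
Total cost = €820.
P2 ships 15 of its 15, leaving 0.

0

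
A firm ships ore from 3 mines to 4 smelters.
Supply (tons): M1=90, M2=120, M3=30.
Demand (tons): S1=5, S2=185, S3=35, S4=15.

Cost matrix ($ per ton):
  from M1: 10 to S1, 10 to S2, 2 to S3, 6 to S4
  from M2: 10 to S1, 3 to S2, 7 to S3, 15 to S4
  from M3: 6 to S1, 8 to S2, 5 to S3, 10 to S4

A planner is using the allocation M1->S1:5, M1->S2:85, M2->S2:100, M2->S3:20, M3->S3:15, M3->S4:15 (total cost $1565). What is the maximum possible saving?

415

Current plan cost = 5·10 + 85·10 + 100·3 + 20·7 + 15·5 + 15·10 = $1565.
Optimal plan:
  M1→S2: 40 tons
  M1→S3: 35 tons
  M1→S4: 15 tons
  M2→S2: 120 tons
  M3→S1: 5 tons
  M3→S2: 25 tons
Optimal cost = $1150.
Saving = 1565 − 1150 = $415.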